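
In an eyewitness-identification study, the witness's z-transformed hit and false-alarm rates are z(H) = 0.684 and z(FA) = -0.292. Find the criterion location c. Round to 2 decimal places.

c = −½·[z(H) + z(FA)] = −½·(0.684 + (-0.292)) = -0.196

c = -0.20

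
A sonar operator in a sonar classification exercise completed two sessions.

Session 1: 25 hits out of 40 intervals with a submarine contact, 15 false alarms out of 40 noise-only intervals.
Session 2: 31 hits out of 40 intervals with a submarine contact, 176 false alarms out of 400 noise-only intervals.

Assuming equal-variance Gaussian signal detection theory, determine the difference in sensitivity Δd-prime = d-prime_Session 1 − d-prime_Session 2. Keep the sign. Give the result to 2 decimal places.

Session 1: z(0.6250) = 0.319, z(0.3750) = -0.319, d' = 0.638
Session 2: z(0.7750) = 0.755, z(0.4400) = -0.151, d' = 0.906
Δd' = d'_Session 1 − d'_Session 2 = 0.638 − 0.906 = -0.268
Session 2 has the higher sensitivity.

Δd-prime = -0.27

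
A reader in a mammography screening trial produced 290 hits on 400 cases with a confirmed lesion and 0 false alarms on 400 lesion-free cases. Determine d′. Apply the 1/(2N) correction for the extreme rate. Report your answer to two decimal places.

The false-alarm rate is 0/400 = 0, so apply the 1/(2N) correction: FA → 1/(2·400) = 0.00125.
z(H) = z(0.72500) = 0.598
z(FA) = z(0.00125) = -3.023
d' = 0.598 − (-3.023) = 3.621

d′ = 3.62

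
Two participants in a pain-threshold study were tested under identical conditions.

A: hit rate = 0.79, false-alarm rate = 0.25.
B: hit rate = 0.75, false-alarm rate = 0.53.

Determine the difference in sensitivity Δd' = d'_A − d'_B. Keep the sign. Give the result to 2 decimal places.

A: z(0.79) = 0.806, z(0.25) = -0.674, d' = 1.480
B: z(0.75) = 0.674, z(0.53) = 0.075, d' = 0.599
Δd' = d'_A − d'_B = 1.480 − 0.599 = 0.881
A has the higher sensitivity.

Δd' = 0.88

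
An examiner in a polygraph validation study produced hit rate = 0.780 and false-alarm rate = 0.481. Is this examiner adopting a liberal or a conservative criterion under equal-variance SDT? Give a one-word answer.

liberal

z(H) = 0.772, z(FA) = -0.048
c = −½·(z(H) + z(FA)) = -0.362
c < 0 → liberal criterion (biased toward responding “yes”).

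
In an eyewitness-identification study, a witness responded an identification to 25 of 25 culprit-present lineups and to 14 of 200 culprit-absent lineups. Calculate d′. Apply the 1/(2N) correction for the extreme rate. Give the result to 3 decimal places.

The hit rate is 25/25 = 1, so apply the 1/(2N) correction: H → 1 − 1/(2·25) = 0.98000.
z(H) = z(0.98000) = 2.0537
z(FA) = z(0.07000) = -1.4758
d' = 2.0537 − (-1.4758) = 3.5295

d′ = 3.530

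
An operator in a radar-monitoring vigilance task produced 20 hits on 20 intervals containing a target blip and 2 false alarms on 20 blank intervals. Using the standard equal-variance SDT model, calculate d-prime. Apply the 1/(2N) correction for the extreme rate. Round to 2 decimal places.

The hit rate is 20/20 = 1, so apply the 1/(2N) correction: H → 1 − 1/(2·20) = 0.97500.
z(H) = z(0.97500) = 1.960
z(FA) = z(0.10000) = -1.282
d' = 1.960 − (-1.282) = 3.242

d-prime = 3.24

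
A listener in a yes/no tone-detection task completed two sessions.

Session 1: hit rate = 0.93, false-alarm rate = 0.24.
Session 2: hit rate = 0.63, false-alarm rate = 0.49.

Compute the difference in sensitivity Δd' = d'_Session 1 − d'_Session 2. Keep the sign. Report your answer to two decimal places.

Δd' = 1.83

Session 1: z(0.93) = 1.476, z(0.24) = -0.706, d' = 2.182
Session 2: z(0.63) = 0.332, z(0.49) = -0.025, d' = 0.357
Δd' = d'_Session 1 − d'_Session 2 = 2.182 − 0.357 = 1.825
Session 1 has the higher sensitivity.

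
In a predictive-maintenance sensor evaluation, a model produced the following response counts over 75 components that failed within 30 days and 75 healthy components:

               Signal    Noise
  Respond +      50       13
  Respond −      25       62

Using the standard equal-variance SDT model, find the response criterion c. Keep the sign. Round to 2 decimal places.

H = 50/75 = 0.6667
FA = 13/75 = 0.1733
z(H) = z(0.6667) = 0.431
z(FA) = z(0.1733) = -0.941
c = −½·[z(H) + z(FA)] = −0.5 × (0.431 + (-0.941)) = 0.255

c = 0.26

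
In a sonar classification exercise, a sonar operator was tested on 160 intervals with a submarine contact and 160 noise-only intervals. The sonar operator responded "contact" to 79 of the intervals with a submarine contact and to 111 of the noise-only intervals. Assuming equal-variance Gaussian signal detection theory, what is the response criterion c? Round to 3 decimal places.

c = -0.245

H = 79/160 = 0.4938
FA = 111/160 = 0.6937
Φ⁻¹(H) = Φ⁻¹(0.4938) = -0.0155
Φ⁻¹(FA) = Φ⁻¹(0.6937) = 0.5064
c = −½·[z(H) + z(FA)] = −0.5 × (-0.0155 + 0.5064) = -0.24545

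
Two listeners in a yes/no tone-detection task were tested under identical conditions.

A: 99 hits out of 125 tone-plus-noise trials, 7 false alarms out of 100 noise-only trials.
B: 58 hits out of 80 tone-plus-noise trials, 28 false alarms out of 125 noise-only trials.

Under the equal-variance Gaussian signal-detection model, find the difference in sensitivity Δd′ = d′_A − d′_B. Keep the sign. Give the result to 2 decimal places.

Δd′ = 0.93

A: z(0.7920) = 0.813, z(0.0700) = -1.476, d' = 2.289
B: z(0.7250) = 0.598, z(0.2240) = -0.759, d' = 1.357
Δd' = d'_A − d'_B = 2.289 − 1.357 = 0.932
A has the higher sensitivity.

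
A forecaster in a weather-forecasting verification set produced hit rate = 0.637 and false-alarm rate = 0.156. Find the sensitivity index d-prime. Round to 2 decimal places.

z(0.637) = 0.3505, z(0.156) = -1.0110
d' = z(H) − z(FA) = 0.3505 − (-1.0110) = 1.3615

d-prime = 1.36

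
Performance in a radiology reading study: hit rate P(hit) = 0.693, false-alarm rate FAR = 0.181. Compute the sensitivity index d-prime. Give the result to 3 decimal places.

d-prime = 1.416

z(0.693) = 0.5044, z(0.181) = -0.9116
d' = z(H) − z(FA) = 0.5044 − (-0.9116) = 1.4160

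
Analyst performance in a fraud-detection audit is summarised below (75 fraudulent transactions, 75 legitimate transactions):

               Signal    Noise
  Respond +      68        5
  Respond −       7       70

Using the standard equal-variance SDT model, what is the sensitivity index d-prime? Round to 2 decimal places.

d-prime = 2.82

H = 68/75 = 0.9067
FA = 5/75 = 0.0667
z(H) = z(0.9067) = 1.321
z(FA) = z(0.0667) = -1.501
d' = z(H) − z(FA) = 1.321 − (-1.501) = 2.822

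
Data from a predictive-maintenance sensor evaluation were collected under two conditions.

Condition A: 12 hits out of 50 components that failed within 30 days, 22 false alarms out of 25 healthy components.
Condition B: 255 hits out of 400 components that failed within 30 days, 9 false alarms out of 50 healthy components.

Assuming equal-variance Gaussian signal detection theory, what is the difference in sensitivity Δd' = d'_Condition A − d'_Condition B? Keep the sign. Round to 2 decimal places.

Δd' = -3.15

Condition A: z(0.2400) = -0.706, z(0.8800) = 1.175, d' = -1.881
Condition B: z(0.6375) = 0.352, z(0.1800) = -0.915, d' = 1.267
Δd' = d'_Condition A − d'_Condition B = -1.881 − 1.267 = -3.148
Condition B has the higher sensitivity.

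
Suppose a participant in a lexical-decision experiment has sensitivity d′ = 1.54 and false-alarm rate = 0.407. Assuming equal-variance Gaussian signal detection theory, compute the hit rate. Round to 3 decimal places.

hit rate = 0.904

z(false-alarm rate) = z(0.407) = -0.2353
z(H) = z(FA) + d' = -0.2353 + 1.54 = 1.3047
hit rate = Φ(1.3047) = 0.9040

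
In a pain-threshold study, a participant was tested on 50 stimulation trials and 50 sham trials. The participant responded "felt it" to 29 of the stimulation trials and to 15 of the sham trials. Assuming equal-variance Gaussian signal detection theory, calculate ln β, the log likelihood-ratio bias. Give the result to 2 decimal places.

ln β = 0.12

H = 29/50 = 0.5800
FA = 15/50 = 0.3000
Φ⁻¹(H) = Φ⁻¹(0.5800) = 0.202
Φ⁻¹(FA) = Φ⁻¹(0.3000) = -0.524
ln β = −½·[z(H)² − z(FA)²] = −0.5 × (0.041 − 0.275) = 0.117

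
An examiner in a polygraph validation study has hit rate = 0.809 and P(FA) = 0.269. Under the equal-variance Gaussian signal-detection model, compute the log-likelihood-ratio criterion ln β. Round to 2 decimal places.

ln β = -0.19

z(H) = 0.874
z(FA) = -0.616
ln β = −½·[z(H)² − z(FA)²] = −0.5 × (0.764 − 0.379) = -0.1925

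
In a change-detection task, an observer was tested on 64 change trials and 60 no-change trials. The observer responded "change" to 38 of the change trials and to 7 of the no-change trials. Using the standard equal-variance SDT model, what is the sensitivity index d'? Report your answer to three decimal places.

d' = 1.429

H = 38/64 = 0.5938
FA = 7/60 = 0.1167
z(0.5938) = 0.2373, z(0.1167) = -1.1916
d' = z(H) − z(FA) = 0.2373 − (-1.1916) = 1.4289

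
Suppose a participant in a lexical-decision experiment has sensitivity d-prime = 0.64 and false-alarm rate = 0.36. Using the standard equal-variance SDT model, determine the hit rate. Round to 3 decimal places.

hit rate = 0.611

z(false-alarm rate) = z(0.36) = -0.3585
z(H) = z(FA) + d' = -0.3585 + 0.64 = 0.2815
hit rate = Φ(0.2815) = 0.6108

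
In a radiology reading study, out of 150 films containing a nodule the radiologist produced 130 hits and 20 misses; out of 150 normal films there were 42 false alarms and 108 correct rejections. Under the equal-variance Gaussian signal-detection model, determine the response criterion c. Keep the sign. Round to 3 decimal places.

H = 130/150 = 0.8667
FA = 42/150 = 0.2800
Φ⁻¹(0.8667) = 1.1109, Φ⁻¹(0.2800) = -0.5828
c = −½·[z(H) + z(FA)] = −0.5 × (1.1109 + (-0.5828)) = -0.26405

c = -0.264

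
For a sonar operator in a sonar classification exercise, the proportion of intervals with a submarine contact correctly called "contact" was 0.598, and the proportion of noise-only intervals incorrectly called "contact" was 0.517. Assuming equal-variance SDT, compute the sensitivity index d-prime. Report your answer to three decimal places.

Φ⁻¹(H) = Φ⁻¹(0.598) = 0.2482
Φ⁻¹(FA) = Φ⁻¹(0.517) = 0.0426
d' = z(H) − z(FA) = 0.2482 − 0.0426 = 0.2056

d-prime = 0.206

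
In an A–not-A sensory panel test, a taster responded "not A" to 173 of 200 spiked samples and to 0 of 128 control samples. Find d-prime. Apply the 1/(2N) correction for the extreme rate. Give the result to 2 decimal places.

The false-alarm rate is 0/128 = 0, so apply the 1/(2N) correction: FA → 1/(2·128) = 0.00391.
z(H) = z(0.86500) = 1.103
z(FA) = z(0.00391) = -2.660
d' = 1.103 − (-2.660) = 3.763

d-prime = 3.76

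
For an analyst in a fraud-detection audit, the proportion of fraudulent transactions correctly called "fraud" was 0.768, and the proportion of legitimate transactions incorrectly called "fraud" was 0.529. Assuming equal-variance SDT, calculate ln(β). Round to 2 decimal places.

Φ⁻¹(0.768) = 0.732, Φ⁻¹(0.529) = 0.073
ln β = −½·[z(H)² − z(FA)²] = −0.5 × (0.536 − 0.005) = -0.2655

ln β = -0.27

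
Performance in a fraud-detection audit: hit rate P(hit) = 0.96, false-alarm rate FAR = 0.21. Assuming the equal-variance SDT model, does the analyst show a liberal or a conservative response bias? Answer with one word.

z(H) = 1.751, z(FA) = -0.806
c = −½·(z(H) + z(FA)) = -0.4725
c < 0 → liberal criterion (biased toward responding “yes”).

liberal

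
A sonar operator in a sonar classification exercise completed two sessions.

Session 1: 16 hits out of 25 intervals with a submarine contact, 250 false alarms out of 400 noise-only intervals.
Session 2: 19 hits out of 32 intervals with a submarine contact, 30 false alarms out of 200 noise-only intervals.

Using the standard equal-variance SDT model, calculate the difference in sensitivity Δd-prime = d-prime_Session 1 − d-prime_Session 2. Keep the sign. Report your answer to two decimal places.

Session 1: z(0.6400) = 0.358, z(0.6250) = 0.319, d' = 0.039
Session 2: z(0.5938) = 0.237, z(0.1500) = -1.036, d' = 1.273
Δd' = d'_Session 1 − d'_Session 2 = 0.039 − 1.273 = -1.234
Session 2 has the higher sensitivity.

Δd-prime = -1.23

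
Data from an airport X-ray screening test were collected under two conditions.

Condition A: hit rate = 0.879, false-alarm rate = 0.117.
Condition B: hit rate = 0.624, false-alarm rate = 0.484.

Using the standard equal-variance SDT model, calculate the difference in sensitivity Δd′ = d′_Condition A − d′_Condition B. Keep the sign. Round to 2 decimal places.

Condition A: z(0.879) = 1.170, z(0.117) = -1.190, d' = 2.360
Condition B: z(0.624) = 0.316, z(0.484) = -0.040, d' = 0.356
Δd' = d'_Condition A − d'_Condition B = 2.360 − 0.356 = 2.004
Condition A has the higher sensitivity.

Δd′ = 2.00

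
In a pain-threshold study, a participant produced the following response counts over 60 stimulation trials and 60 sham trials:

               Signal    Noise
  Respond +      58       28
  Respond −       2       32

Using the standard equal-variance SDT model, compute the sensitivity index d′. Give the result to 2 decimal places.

H = 58/60 = 0.9667
FA = 28/60 = 0.4667
Φ⁻¹(H) = Φ⁻¹(0.9667) = 1.834
Φ⁻¹(FA) = Φ⁻¹(0.4667) = -0.084
d' = z(H) − z(FA) = 1.834 − (-0.084) = 1.918

d′ = 1.92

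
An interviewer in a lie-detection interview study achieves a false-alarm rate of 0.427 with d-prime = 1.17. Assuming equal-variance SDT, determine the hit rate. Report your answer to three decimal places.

z(false-alarm rate) = z(0.427) = -0.1840
z(H) = z(FA) + d' = -0.1840 + 1.17 = 0.9860
hit rate = Φ(0.9860) = 0.8379

hit rate = 0.838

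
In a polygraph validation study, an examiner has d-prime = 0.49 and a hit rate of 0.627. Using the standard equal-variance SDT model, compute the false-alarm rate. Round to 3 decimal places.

false-alarm rate = 0.434

z(hit rate) = z(0.627) = 0.3239
z(FA) = z(H) − d' = 0.3239 − 0.49 = -0.1661
false-alarm rate = Φ(-0.1661) = 0.4340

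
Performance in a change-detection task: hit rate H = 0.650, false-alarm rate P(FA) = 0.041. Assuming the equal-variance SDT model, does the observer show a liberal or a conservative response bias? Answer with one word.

z(H) = 0.385, z(FA) = -1.739
c = −½·(z(H) + z(FA)) = 0.677
c > 0 → conservative criterion (biased toward responding “no”).

conservative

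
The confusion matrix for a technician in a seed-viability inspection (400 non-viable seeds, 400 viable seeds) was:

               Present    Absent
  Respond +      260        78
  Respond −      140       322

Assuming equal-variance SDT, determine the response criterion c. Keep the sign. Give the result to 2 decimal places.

H = 260/400 = 0.6500
FA = 78/400 = 0.1950
z(H) = z(0.6500) = 0.385
z(FA) = z(0.1950) = -0.860
c = −½·[z(H) + z(FA)] = −0.5 × (0.385 + (-0.860)) = 0.2375
c > 0: the technician has a conservative response bias.

c = 0.24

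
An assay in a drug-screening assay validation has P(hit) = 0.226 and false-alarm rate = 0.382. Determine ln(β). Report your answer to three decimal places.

ln β = -0.238

Φ⁻¹(0.226) = -0.7521, Φ⁻¹(0.382) = -0.3002
ln β = −½·[z(H)² − z(FA)²] = −0.5 × (0.5657 − 0.0901) = -0.2378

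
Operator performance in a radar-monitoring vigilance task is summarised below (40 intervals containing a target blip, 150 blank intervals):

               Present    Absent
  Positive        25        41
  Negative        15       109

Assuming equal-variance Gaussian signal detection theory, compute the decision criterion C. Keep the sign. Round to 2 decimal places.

H = 25/40 = 0.6250
FA = 41/150 = 0.2733
z(H) = 0.3186
z(FA) = -0.6029
c = −½·[z(H) + z(FA)] = −0.5 × (0.3186 + (-0.6029)) = 0.14215

C = 0.14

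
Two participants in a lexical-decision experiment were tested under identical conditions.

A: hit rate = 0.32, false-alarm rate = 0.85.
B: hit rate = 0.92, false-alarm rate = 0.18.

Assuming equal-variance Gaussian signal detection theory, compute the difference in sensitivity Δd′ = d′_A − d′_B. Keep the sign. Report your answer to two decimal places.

A: z(0.32) = -0.468, z(0.85) = 1.036, d' = -1.504
B: z(0.92) = 1.405, z(0.18) = -0.915, d' = 2.320
Δd' = d'_A − d'_B = -1.504 − 2.320 = -3.824
B has the higher sensitivity.

Δd′ = -3.82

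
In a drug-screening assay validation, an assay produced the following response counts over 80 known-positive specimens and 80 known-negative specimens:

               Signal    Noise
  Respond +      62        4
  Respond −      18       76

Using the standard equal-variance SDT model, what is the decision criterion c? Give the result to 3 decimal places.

c = 0.445

H = 62/80 = 0.7750
FA = 4/80 = 0.0500
z(H) = z(0.7750) = 0.7554
z(FA) = z(0.0500) = -1.6449
c = −½·[z(H) + z(FA)] = −0.5 × (0.7554 + (-1.6449)) = 0.44475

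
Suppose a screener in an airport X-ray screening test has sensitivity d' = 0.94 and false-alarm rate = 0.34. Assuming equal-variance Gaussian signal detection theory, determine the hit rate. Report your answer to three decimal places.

z(false-alarm rate) = z(0.34) = -0.4125
z(H) = z(FA) + d' = -0.4125 + 0.94 = 0.5275
hit rate = Φ(0.5275) = 0.7011

hit rate = 0.701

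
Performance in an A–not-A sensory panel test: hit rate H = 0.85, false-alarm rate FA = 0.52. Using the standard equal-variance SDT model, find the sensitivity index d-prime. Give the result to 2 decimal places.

d-prime = 0.99

Φ⁻¹(H) = Φ⁻¹(0.85) = 1.036
Φ⁻¹(FA) = Φ⁻¹(0.52) = 0.050
d' = z(H) − z(FA) = 1.036 − 0.050 = 0.986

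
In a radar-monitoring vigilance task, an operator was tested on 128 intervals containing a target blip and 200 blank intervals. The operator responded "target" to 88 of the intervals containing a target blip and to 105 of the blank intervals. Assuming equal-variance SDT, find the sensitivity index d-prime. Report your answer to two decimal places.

H = 88/128 = 0.6875
FA = 105/200 = 0.5250
z(H) = z(0.6875) = 0.4888
z(FA) = z(0.5250) = 0.0627
d' = z(H) − z(FA) = 0.4888 − 0.0627 = 0.4261

d-prime = 0.43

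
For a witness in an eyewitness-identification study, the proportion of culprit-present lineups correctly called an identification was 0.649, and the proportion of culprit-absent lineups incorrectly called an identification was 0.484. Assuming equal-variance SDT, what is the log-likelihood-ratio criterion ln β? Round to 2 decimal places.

ln β = -0.07

z(0.649) = 0.383, z(0.484) = -0.040
ln β = −½·[z(H)² − z(FA)²] = −0.5 × (0.147 − 0.002) = -0.0725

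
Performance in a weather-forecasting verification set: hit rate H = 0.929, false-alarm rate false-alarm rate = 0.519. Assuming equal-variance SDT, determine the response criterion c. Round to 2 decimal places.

Φ⁻¹(H) = 1.4684
Φ⁻¹(FA) = 0.0476
c = −½·[z(H) + z(FA)] = −0.5 × (1.4684 + 0.0476) = -0.7580
c < 0: the forecaster has a liberal response bias.

c = -0.76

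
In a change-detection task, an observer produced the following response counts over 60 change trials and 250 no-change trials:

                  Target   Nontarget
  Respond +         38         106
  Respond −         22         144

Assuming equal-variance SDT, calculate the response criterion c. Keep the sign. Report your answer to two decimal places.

c = -0.07

H = 38/60 = 0.6333
FA = 106/250 = 0.4240
z(0.6333) = 0.3406, z(0.4240) = -0.1917
c = −½·[z(H) + z(FA)] = −0.5 × (0.3406 + (-0.1917)) = -0.07445
c < 0: the observer has a liberal response bias.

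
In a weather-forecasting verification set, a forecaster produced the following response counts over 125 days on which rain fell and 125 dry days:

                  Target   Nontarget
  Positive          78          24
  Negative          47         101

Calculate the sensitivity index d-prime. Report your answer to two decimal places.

H = 78/125 = 0.6240
FA = 24/125 = 0.1920
z(0.6240) = 0.3160, z(0.1920) = -0.8705
d' = z(H) − z(FA) = 0.3160 − (-0.8705) = 1.1865

d-prime = 1.19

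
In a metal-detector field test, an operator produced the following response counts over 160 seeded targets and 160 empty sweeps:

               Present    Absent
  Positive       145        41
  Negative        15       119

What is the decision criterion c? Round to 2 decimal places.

c = -0.33

H = 145/160 = 0.9062
FA = 41/160 = 0.2562
Φ⁻¹(0.9062) = 1.3177, Φ⁻¹(0.2562) = -0.6551
c = −½·[z(H) + z(FA)] = −0.5 × (1.3177 + (-0.6551)) = -0.3313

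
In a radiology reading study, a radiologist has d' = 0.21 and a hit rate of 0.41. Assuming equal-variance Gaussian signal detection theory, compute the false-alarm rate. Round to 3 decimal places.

z(hit rate) = z(0.41) = -0.2275
z(FA) = z(H) − d' = -0.2275 − 0.21 = -0.4375
false-alarm rate = Φ(-0.4375) = 0.3309

false-alarm rate = 0.331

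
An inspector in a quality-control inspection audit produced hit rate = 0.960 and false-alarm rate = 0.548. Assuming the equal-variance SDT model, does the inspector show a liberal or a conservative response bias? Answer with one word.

liberal

z(H) = 1.751, z(FA) = 0.121
c = −½·(z(H) + z(FA)) = -0.936
c < 0 → liberal criterion (biased toward responding “yes”).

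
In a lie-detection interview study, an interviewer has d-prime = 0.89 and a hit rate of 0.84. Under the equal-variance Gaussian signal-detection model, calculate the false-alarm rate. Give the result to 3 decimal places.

z(hit rate) = z(0.84) = 0.9945
z(FA) = z(H) − d' = 0.9945 − 0.89 = 0.1045
false-alarm rate = Φ(0.1045) = 0.5416

false-alarm rate = 0.542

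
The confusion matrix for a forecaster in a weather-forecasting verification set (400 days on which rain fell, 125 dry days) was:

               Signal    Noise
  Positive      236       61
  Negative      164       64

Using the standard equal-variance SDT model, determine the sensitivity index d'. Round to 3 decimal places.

d' = 0.258

H = 236/400 = 0.5900
FA = 61/125 = 0.4880
z(H) = 0.2275
z(FA) = -0.0301
d' = z(H) − z(FA) = 0.2275 − (-0.0301) = 0.2576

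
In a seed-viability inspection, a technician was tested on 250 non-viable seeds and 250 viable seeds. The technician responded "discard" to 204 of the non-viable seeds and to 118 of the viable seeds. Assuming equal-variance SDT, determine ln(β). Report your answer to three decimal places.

H = 204/250 = 0.8160
FA = 118/250 = 0.4720
z(0.8160) = 0.9002, z(0.4720) = -0.0702
ln β = −½·[z(H)² − z(FA)²] = −0.5 × (0.8104 − 0.0049) = -0.40275

ln β = -0.403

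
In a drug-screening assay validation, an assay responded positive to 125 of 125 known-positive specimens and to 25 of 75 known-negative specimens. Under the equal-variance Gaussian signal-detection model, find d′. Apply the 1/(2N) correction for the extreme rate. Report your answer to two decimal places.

d′ = 3.08

The hit rate is 125/125 = 1, so apply the 1/(2N) correction: H → 1 − 1/(2·125) = 0.99600.
z(H) = z(0.99600) = 2.652
z(FA) = z(0.33333) = -0.431
d' = 2.652 − (-0.431) = 3.083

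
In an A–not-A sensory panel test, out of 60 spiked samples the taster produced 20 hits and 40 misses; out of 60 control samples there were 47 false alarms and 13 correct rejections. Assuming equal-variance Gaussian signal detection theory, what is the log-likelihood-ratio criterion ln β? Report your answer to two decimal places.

ln β = 0.21

H = 20/60 = 0.3333
FA = 47/60 = 0.7833
z(H) = -0.431
z(FA) = 0.783
ln β = −½·[z(H)² − z(FA)²] = −0.5 × (0.186 − 0.613) = 0.2135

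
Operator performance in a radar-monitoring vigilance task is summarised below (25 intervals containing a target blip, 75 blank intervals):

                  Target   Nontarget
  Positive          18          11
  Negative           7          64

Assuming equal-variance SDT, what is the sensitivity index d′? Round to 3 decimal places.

d′ = 1.634

H = 18/25 = 0.7200
FA = 11/75 = 0.1467
Φ⁻¹(H) = 0.5828
Φ⁻¹(FA) = -1.0507
d' = z(H) − z(FA) = 0.5828 − (-1.0507) = 1.6335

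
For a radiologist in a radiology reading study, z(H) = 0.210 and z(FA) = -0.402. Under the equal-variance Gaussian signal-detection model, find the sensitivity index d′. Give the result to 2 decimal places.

d' = z(H) − z(FA) = 0.210 − (-0.402) = 0.612

d′ = 0.61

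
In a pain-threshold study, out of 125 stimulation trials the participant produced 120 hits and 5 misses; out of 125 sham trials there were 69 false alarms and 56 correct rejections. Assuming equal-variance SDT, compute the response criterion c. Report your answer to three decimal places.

H = 120/125 = 0.9600
FA = 69/125 = 0.5520
z(H) = z(0.9600) = 1.7507
z(FA) = z(0.5520) = 0.1307
c = −½·[z(H) + z(FA)] = −0.5 × (1.7507 + 0.1307) = -0.9407

c = -0.941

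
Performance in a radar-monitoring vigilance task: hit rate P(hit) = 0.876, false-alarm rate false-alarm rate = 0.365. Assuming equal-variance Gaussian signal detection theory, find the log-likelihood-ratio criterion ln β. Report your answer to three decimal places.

ln β = -0.608

z(H) = z(0.876) = 1.1552
z(FA) = z(0.365) = -0.3451
ln β = −½·[z(H)² − z(FA)²] = −0.5 × (1.3345 − 0.1191) = -0.6077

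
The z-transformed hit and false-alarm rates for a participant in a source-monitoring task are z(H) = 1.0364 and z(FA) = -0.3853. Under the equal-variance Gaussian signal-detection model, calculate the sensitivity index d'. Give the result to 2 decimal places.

d' = 1.42

d' = z(H) − z(FA) = 1.0364 − (-0.3853) = 1.4217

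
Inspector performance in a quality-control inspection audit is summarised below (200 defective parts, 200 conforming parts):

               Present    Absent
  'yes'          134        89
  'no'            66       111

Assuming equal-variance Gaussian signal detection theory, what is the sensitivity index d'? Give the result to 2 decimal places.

d' = 0.58

H = 134/200 = 0.6700
FA = 89/200 = 0.4450
z(0.6700) = 0.4399, z(0.4450) = -0.1383
d' = z(H) − z(FA) = 0.4399 − (-0.1383) = 0.5782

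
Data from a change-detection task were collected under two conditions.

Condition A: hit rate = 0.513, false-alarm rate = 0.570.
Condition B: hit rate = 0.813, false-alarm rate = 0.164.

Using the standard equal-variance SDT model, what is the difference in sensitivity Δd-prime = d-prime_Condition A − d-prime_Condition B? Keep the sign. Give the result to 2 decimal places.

Condition A: z(0.513) = 0.033, z(0.570) = 0.176, d' = -0.143
Condition B: z(0.813) = 0.889, z(0.164) = -0.978, d' = 1.867
Δd' = d'_Condition A − d'_Condition B = -0.143 − 1.867 = -2.010
Condition B has the higher sensitivity.

Δd-prime = -2.01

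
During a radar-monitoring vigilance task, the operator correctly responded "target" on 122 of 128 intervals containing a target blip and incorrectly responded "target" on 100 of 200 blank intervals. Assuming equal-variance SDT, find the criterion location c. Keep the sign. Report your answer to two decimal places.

c = -0.84

H = 122/128 = 0.9531
FA = 100/200 = 0.5000
Φ⁻¹(H) = 1.676
Φ⁻¹(FA) = 0.000
c = −½·[z(H) + z(FA)] = −0.5 × (1.676 + 0.000) = -0.838
c < 0: the operator has a liberal response bias.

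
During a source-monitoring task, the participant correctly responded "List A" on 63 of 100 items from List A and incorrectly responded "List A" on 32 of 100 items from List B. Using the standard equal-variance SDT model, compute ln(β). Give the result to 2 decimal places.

ln β = 0.05

H = 63/100 = 0.6300
FA = 32/100 = 0.3200
Φ⁻¹(0.6300) = 0.332, Φ⁻¹(0.3200) = -0.468
ln β = −½·[z(H)² − z(FA)²] = −0.5 × (0.110 − 0.219) = 0.0545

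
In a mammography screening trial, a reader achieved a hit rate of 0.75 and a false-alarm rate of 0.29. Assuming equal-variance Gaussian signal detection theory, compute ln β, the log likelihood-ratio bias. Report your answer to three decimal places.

ln β = -0.074

Φ⁻¹(H) = 0.6745
Φ⁻¹(FA) = -0.5534
ln β = −½·[z(H)² − z(FA)²] = −0.5 × (0.4550 − 0.3063) = -0.07435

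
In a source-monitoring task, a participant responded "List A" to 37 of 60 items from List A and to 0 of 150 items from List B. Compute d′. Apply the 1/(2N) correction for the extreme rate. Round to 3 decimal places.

The false-alarm rate is 0/150 = 0, so apply the 1/(2N) correction: FA → 1/(2·150) = 0.00333.
z(H) = z(0.61667) = 0.2967
z(FA) = z(0.00333) = -2.7134
d' = 0.2967 − (-2.7134) = 3.0101

d′ = 3.010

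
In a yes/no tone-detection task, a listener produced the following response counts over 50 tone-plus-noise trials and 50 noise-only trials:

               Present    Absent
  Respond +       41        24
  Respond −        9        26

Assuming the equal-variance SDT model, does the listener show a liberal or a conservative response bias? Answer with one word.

liberal

z(H) = 0.915, z(FA) = -0.050
c = −½·(z(H) + z(FA)) = -0.4325
c < 0 → liberal criterion (biased toward responding “yes”).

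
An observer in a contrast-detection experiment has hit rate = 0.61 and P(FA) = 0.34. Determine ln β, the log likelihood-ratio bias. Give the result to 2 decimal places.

ln β = 0.05

Φ⁻¹(H) = Φ⁻¹(0.61) = 0.279
Φ⁻¹(FA) = Φ⁻¹(0.34) = -0.412
ln β = −½·[z(H)² − z(FA)²] = −0.5 × (0.078 − 0.170) = 0.046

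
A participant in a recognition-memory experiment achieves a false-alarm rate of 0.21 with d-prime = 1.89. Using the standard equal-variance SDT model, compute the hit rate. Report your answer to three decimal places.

z(false-alarm rate) = z(0.21) = -0.8064
z(H) = z(FA) + d' = -0.8064 + 1.89 = 1.0836
hit rate = Φ(1.0836) = 0.8607

hit rate = 0.861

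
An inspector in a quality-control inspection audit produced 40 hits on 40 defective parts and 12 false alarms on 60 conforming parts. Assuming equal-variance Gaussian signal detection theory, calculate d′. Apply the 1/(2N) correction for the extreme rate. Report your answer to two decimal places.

The hit rate is 40/40 = 1, so apply the 1/(2N) correction: H → 1 − 1/(2·40) = 0.98750.
z(H) = z(0.98750) = 2.241
z(FA) = z(0.20000) = -0.842
d' = 2.241 − (-0.842) = 3.083

d′ = 3.08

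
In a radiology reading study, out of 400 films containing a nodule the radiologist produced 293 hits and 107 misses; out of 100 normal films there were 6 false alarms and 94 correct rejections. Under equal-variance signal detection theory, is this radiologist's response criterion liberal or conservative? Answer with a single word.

z(H) = 0.620, z(FA) = -1.555
c = −½·(z(H) + z(FA)) = 0.4675
c > 0 → conservative criterion (biased toward responding “no”).

conservative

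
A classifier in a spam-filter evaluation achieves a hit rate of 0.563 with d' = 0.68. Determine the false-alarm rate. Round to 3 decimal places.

z(hit rate) = z(0.563) = 0.1586
z(FA) = z(H) − d' = 0.1586 − 0.68 = -0.5214
false-alarm rate = Φ(-0.5214) = 0.3010

false-alarm rate = 0.301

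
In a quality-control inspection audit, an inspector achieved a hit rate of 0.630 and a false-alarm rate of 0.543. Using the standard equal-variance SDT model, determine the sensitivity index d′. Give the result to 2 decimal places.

z(0.630) = 0.332, z(0.543) = 0.108
d' = z(H) − z(FA) = 0.332 − 0.108 = 0.224

d′ = 0.22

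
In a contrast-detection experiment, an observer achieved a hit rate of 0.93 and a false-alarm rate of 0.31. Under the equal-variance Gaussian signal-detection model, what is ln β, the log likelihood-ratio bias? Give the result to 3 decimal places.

z(H) = z(0.93) = 1.4758
z(FA) = z(0.31) = -0.4959
ln β = −½·[z(H)² − z(FA)²] = −0.5 × (2.1780 − 0.2459) = -0.96605

ln β = -0.966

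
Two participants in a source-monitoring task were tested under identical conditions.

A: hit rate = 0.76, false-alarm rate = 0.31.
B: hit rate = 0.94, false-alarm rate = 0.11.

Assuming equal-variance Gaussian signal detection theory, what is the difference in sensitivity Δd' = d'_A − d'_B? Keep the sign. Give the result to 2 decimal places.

Δd' = -1.58

A: z(0.76) = 0.706, z(0.31) = -0.496, d' = 1.202
B: z(0.94) = 1.555, z(0.11) = -1.227, d' = 2.782
Δd' = d'_A − d'_B = 1.202 − 2.782 = -1.580
B has the higher sensitivity.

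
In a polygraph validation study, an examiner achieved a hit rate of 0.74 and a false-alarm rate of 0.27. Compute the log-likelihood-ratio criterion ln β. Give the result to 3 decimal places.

ln β = -0.019

z(H) = z(0.74) = 0.6433
z(FA) = z(0.27) = -0.6128
ln β = −½·[z(H)² − z(FA)²] = −0.5 × (0.4138 − 0.3755) = -0.01915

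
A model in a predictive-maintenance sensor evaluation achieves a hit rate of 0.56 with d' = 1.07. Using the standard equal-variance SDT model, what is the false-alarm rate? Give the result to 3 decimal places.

false-alarm rate = 0.179

z(hit rate) = z(0.56) = 0.1510
z(FA) = z(H) − d' = 0.1510 − 1.07 = -0.9190
false-alarm rate = Φ(-0.9190) = 0.1790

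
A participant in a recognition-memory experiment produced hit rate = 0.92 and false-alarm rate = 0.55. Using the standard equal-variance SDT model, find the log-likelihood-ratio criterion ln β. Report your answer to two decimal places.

z(H) = 1.405
z(FA) = 0.126
ln β = −½·[z(H)² − z(FA)²] = −0.5 × (1.974 − 0.016) = -0.979

ln β = -0.98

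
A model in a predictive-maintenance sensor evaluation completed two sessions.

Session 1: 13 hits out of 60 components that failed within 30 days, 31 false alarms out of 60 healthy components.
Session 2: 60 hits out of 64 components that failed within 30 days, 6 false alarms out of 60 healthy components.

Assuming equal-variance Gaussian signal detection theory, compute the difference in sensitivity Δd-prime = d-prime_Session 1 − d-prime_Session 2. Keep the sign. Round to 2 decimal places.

Δd-prime = -3.64

Session 1: z(0.2167) = -0.783, z(0.5167) = 0.042, d' = -0.825
Session 2: z(0.9375) = 1.534, z(0.1000) = -1.282, d' = 2.816
Δd' = d'_Session 1 − d'_Session 2 = -0.825 − 2.816 = -3.641
Session 2 has the higher sensitivity.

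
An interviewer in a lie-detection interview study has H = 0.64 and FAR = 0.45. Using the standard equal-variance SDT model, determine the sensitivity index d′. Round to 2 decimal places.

z(H) = z(0.64) = 0.3585
z(FA) = z(0.45) = -0.1257
d' = z(H) − z(FA) = 0.3585 − (-0.1257) = 0.4842

d′ = 0.48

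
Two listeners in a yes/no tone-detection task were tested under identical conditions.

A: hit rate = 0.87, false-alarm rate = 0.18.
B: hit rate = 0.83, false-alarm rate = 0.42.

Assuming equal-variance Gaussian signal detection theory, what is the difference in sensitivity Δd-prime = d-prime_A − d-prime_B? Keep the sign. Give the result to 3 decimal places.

Δd-prime = 0.886

A: z(0.87) = 1.1264, z(0.18) = -0.9154, d' = 2.0418
B: z(0.83) = 0.9542, z(0.42) = -0.2019, d' = 1.1561
Δd' = d'_A − d'_B = 2.0418 − 1.1561 = 0.8857
A has the higher sensitivity.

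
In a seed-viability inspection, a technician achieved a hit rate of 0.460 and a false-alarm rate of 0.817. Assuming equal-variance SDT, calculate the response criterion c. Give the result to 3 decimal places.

c = -0.402

z(H) = z(0.460) = -0.1004
z(FA) = z(0.817) = 0.9040
c = −½·[z(H) + z(FA)] = −0.5 × (-0.1004 + 0.9040) = -0.4018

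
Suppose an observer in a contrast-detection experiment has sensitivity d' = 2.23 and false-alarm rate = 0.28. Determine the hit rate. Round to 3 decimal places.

z(false-alarm rate) = z(0.28) = -0.5828
z(H) = z(FA) + d' = -0.5828 + 2.23 = 1.6472
hit rate = Φ(1.6472) = 0.9502

hit rate = 0.950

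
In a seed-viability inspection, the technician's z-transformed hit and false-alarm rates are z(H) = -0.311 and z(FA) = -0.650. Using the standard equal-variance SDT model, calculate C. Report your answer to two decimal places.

C = 0.48

c = −½·[z(H) + z(FA)] = −½·(-0.311 + (-0.650)) = 0.4805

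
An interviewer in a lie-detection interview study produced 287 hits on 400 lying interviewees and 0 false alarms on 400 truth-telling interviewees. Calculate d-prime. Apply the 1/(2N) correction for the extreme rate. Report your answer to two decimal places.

The false-alarm rate is 0/400 = 0, so apply the 1/(2N) correction: FA → 1/(2·400) = 0.00125.
z(H) = z(0.71750) = 0.575
z(FA) = z(0.00125) = -3.023
d' = 0.575 − (-3.023) = 3.598

d-prime = 3.60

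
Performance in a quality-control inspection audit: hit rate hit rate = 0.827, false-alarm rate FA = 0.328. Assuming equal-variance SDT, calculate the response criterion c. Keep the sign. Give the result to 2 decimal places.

z(H) = z(0.827) = 0.942
z(FA) = z(0.328) = -0.445
c = −½·[z(H) + z(FA)] = −0.5 × (0.942 + (-0.445)) = -0.2485

c = -0.25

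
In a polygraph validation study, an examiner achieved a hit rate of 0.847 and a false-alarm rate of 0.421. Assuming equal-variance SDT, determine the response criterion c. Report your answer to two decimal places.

c = -0.41

z(H) = z(0.847) = 1.0237
z(FA) = z(0.421) = -0.1993
c = −½·[z(H) + z(FA)] = −0.5 × (1.0237 + (-0.1993)) = -0.4122
c < 0: the examiner has a liberal response bias.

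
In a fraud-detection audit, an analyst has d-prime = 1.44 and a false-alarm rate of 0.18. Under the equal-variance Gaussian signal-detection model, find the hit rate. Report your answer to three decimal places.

hit rate = 0.700

z(false-alarm rate) = z(0.18) = -0.9154
z(H) = z(FA) + d' = -0.9154 + 1.44 = 0.5246
hit rate = Φ(0.5246) = 0.7001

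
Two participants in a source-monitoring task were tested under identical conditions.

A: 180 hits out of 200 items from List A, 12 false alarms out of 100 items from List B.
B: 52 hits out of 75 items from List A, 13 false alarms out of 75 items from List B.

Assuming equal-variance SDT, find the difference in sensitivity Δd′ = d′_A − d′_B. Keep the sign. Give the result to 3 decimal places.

Δd′ = 1.010

A: z(0.9000) = 1.2816, z(0.1200) = -1.1750, d' = 2.4566
B: z(0.6933) = 0.5052, z(0.1733) = -0.9412, d' = 1.4464
Δd' = d'_A − d'_B = 2.4566 − 1.4464 = 1.0102
A has the higher sensitivity.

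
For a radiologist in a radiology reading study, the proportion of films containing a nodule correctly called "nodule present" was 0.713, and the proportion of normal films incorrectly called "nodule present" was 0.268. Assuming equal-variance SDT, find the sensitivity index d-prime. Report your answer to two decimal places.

z(0.713) = 0.5622, z(0.268) = -0.6189
d' = z(H) − z(FA) = 0.5622 − (-0.6189) = 1.1811

d-prime = 1.18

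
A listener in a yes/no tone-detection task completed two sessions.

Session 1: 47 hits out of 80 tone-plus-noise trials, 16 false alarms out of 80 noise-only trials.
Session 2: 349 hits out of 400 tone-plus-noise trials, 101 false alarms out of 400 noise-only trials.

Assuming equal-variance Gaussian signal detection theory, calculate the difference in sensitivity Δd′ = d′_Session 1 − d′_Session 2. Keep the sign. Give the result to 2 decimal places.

Δd′ = -0.74

Session 1: z(0.5875) = 0.221, z(0.2000) = -0.842, d' = 1.063
Session 2: z(0.8725) = 1.138, z(0.2525) = -0.667, d' = 1.805
Δd' = d'_Session 1 − d'_Session 2 = 1.063 − 1.805 = -0.742
Session 2 has the higher sensitivity.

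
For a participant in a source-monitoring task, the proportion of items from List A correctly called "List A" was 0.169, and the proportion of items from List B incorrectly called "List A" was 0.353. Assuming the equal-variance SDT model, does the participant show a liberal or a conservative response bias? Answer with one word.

z(H) = -0.958, z(FA) = -0.377
c = −½·(z(H) + z(FA)) = 0.6675
c > 0 → conservative criterion (biased toward responding “no”).

conservative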